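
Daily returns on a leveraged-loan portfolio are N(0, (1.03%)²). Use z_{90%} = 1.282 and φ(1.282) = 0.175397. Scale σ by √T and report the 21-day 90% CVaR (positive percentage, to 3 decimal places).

σ_{21d} = 1.03% × √21 = 4.720%.
ES multiplier = φ(z)/(1−α) = 0.175397/0.1 = 1.754.
ES = 4.720% × 1.754 = 8.279%.

8.279%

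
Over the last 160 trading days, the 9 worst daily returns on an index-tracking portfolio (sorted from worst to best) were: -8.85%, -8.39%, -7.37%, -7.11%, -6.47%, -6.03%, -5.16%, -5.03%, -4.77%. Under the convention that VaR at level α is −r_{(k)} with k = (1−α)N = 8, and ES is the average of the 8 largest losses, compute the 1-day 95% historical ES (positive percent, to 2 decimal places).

The 8 worst returns sum to -54.41%.
ES = −(-54.41%) / 8 = 6.80125% ≈ 6.80%.

6.80%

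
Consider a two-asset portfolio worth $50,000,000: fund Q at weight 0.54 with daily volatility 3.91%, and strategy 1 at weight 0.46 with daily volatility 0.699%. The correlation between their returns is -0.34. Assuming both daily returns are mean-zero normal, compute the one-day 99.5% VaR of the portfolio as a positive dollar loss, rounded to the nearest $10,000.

σ_p² = 0.54²·3.91² + 0.46²·0.699² + 2·-0.34·0.54·0.46·3.91·0.699 = 4.0997 (%²).
σ_p = √4.0997 = 2.025%.
At 99.5%, z = 2.576.
VaR = 2.576 × 2.025% = 5.216%; on $50,000,000 that is $2,608,000.

$2,610,000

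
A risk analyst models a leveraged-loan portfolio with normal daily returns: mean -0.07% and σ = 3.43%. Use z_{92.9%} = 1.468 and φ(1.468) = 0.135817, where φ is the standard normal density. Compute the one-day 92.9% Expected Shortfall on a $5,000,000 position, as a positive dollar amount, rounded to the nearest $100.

$331,600

Tail multiplier: φ(z)/(1−α) = 0.135817 / 0.071 = 1.913.
ES = −(-0.07%) + 3.43% × 1.913 = 6.632%.
On $5,000,000: 0.06632 × $5,000,000 = $331,600.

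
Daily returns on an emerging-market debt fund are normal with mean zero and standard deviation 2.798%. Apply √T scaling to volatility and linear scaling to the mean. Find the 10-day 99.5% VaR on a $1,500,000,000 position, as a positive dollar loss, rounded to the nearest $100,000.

$341,900,000

At 99.5%, z = 2.576.
σ_{10d} = 2.798% × √10 = 8.848%.
VaR = 2.576 × 8.848% = 22.792%.
On $1,500,000,000: 0.22792 × $1,500,000,000 = $341,880,000.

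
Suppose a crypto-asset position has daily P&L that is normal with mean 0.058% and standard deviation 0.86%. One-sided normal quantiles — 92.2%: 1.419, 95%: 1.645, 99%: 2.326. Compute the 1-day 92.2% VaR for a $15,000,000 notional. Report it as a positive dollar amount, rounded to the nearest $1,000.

$174,000

VaR = −μ + z·σ = −(0.058%) + 1.419 × 0.86% = 1.162%.
On $15,000,000: 0.01162 × $15,000,000 = $174,300.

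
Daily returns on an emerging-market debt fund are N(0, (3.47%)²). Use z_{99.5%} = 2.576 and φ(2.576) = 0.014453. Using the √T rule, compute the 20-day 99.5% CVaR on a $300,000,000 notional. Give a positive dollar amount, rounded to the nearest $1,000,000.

σ_{20d} = 3.47% × √20 = 15.518%.
ES multiplier = φ(z)/(1−α) = 0.014453/0.005 = 2.891.
ES = 15.518% × 2.891 = 44.863%; on $300,000,000: $134,589,000.

$135,000,000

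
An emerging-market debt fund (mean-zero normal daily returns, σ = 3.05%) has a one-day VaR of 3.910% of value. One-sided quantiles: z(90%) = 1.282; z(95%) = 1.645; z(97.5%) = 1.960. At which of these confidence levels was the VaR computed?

90%

Implied z = VaR/σ = 3.910 / 3.05 = 1.282.
This matches z(90%) = 1.282.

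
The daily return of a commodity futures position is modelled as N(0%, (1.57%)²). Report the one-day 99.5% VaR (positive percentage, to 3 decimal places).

At 99.5% one-sided, z = 2.576.
VaR = z·σ = 2.576 × 1.57% = 4.044%.

4.044%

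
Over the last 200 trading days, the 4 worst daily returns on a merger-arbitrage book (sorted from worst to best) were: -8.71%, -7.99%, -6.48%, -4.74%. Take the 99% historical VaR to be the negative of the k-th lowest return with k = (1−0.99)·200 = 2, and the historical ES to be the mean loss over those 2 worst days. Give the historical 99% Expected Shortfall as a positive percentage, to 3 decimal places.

8.350%

The 2 worst returns sum to -16.70%.
ES = −(-16.70%) / 2 = 8.35% ≈ 8.350%.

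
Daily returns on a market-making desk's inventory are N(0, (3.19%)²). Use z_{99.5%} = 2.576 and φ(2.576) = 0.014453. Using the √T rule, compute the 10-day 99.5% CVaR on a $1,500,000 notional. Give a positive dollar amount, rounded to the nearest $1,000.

σ_{10d} = 3.19% × √10 = 10.088%.
ES multiplier = φ(z)/(1−α) = 0.014453/0.005 = 2.891.
ES = 10.088% × 2.891 = 29.164%; on $1,500,000: $437,460.

$437,000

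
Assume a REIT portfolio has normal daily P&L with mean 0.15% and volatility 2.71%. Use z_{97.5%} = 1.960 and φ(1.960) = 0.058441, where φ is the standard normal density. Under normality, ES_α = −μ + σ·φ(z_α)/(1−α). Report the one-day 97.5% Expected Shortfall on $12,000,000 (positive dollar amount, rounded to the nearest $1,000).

$742,000

Tail multiplier: φ(z)/(1−α) = 0.058441 / 0.025 = 2.338.
ES = −(0.15%) + 2.71% × 2.338 = 6.186%.
On $12,000,000: 0.06186 × $12,000,000 = $742,320.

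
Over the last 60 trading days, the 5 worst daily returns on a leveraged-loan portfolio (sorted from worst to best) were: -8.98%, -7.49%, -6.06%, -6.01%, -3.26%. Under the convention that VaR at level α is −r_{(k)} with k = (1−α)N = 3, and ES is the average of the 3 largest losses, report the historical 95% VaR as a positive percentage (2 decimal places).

k = 3; the 3rd lowest return is -6.06%, so VaR = 6.06%.

6.06%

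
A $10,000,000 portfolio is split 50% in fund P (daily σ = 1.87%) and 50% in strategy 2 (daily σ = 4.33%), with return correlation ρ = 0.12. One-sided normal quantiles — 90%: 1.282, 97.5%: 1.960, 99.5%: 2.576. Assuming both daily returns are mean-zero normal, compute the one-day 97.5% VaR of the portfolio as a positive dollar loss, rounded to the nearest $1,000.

$482,000

σ_p² = 0.5²·1.87² + 0.5²·4.33² + 2·0.12·0.5·0.5·1.87·4.33 = 6.0473 (%²).
σ_p = √6.0473 = 2.459%.
VaR = 1.960 × 2.459% = 4.820%; on $10,000,000 that is $482,000.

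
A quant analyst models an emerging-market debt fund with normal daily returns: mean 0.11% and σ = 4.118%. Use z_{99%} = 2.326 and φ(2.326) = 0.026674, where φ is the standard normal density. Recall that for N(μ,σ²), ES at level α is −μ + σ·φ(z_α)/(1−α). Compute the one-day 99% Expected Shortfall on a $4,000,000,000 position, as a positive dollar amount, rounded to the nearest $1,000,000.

$435,000,000

Tail multiplier: φ(z)/(1−α) = 0.026674 / 0.01 = 2.667.
ES = −(0.11%) + 4.118% × 2.667 = 10.873%.
On $4,000,000,000: 0.10873 × $4,000,000,000 = $434,920,000.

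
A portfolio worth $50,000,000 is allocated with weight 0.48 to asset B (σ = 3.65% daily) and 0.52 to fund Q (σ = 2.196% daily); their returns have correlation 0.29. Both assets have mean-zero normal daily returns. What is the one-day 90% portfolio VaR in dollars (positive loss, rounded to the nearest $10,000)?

σ_p² = 0.48²·3.65² + 0.52²·2.196² + 2·0.29·0.48·0.52·3.65·2.196 = 5.5339 (%²).
σ_p = √5.5339 = 2.352%.
At 90%, z = 1.282.
VaR = 1.282 × 2.352% = 3.015%; on $50,000,000 that is $1,507,500.

$1,510,000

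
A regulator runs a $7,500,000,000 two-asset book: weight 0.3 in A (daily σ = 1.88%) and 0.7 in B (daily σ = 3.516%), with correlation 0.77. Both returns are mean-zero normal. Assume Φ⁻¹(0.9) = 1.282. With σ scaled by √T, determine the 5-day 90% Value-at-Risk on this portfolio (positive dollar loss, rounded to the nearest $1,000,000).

σ_p = √(0.3²·1.88² + 0.7²·3.516² + 2·0.77·0.3·0.7·1.88·3.516) = 2.918%.
σ_{5d} = 2.918% × √5 = 6.525%.
VaR = 1.282 × 6.525% = 8.365%; on $7,500,000,000 that is $627,375,000.

$627,000,000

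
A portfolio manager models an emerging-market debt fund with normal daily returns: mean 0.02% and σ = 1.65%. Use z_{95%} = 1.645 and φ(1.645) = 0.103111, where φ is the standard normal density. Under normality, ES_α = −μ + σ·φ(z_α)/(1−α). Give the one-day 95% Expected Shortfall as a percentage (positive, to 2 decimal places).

3.38%

Tail multiplier: φ(z)/(1−α) = 0.103111 / 0.05 = 2.062.
ES = −(0.02%) + 1.65% × 2.062 = 3.382%.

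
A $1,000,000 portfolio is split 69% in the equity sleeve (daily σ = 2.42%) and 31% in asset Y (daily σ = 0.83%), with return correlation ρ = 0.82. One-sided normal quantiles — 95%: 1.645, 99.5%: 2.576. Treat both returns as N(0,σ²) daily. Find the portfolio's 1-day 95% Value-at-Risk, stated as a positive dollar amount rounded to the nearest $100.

$31,000

σ_p² = 0.69²·2.42² + 0.31²·0.83² + 2·0.82·0.69·0.31·2.42·0.83 = 3.5590 (%²).
σ_p = √3.5590 = 1.887%.
VaR = 1.645 × 1.887% = 3.104%; on $1,000,000 that is $31,040.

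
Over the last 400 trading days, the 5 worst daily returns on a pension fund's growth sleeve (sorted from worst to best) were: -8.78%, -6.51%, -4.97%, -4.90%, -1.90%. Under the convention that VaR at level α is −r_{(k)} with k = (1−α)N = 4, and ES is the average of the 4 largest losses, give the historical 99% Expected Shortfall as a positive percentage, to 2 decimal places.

The 4 worst returns sum to -25.16%.
ES = −(-25.16%) / 4 = 6.29%.

6.29%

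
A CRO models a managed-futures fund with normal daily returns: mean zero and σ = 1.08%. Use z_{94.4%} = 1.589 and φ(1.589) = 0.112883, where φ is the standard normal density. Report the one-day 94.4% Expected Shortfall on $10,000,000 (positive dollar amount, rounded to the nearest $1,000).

$218,000

Tail multiplier: φ(z)/(1−α) = 0.112883 / 0.056 = 2.016.
ES = 1.08% × 2.016 = 2.177%.
On $10,000,000: 0.02177 × $10,000,000 = $217,700.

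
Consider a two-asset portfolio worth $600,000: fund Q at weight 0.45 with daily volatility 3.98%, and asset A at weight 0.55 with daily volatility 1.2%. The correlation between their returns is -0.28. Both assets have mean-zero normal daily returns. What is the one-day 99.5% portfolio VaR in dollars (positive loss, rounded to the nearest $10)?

$26,690

σ_p² = 0.45²·3.98² + 0.55²·1.2² + 2·-0.28·0.45·0.55·3.98·1.2 = 2.9813 (%²).
σ_p = √2.9813 = 1.727%.
At 99.5%, z = 2.576.
VaR = 2.576 × 1.727% = 4.449%; on $600,000 that is $26,694.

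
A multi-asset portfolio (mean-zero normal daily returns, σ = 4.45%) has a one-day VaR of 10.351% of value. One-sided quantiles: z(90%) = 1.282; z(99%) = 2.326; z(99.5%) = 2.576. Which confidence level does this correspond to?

99%

Implied z = VaR/σ = 10.351 / 4.45 = 2.326.
This matches z(99%) = 2.326.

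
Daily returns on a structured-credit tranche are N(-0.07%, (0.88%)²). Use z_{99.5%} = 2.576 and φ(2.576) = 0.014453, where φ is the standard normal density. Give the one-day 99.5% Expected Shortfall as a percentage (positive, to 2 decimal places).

2.61%

Tail multiplier: φ(z)/(1−α) = 0.014453 / 0.005 = 2.891.
ES = −(-0.07%) + 0.88% × 2.891 = 2.614%.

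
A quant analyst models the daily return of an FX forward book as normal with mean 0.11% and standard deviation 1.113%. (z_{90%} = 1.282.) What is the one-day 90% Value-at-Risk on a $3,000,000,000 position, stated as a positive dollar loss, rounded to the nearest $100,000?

VaR = −μ + z·σ = −(0.11%) + 1.282 × 1.113% = 1.317%.
On $3,000,000,000: 0.01317 × $3,000,000,000 = $39,510,000.

$39,500,000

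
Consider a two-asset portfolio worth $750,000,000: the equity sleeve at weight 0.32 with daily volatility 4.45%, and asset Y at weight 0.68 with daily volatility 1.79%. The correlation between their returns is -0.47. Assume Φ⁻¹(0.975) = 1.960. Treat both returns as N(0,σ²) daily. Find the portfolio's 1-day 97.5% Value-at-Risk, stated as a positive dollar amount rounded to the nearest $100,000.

$20,200,000

σ_p² = 0.32²·4.45² + 0.68²·1.79² + 2·-0.47·0.32·0.68·4.45·1.79 = 1.8801 (%²).
σ_p = √1.8801 = 1.371%.
VaR = 1.960 × 1.371% = 2.687%; on $750,000,000 that is $20,152,500.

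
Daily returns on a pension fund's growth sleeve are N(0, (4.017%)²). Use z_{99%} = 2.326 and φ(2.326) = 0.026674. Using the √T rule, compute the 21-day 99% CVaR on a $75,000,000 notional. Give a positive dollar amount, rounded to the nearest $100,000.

σ_{21d} = 4.017% × √21 = 18.408%.
ES multiplier = φ(z)/(1−α) = 0.026674/0.01 = 2.667.
ES = 18.408% × 2.667 = 49.094%; on $75,000,000: $36,820,500.

$36,800,000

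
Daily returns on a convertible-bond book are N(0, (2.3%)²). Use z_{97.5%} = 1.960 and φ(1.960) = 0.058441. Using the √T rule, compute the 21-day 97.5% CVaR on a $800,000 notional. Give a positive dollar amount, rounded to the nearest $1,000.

$197,000

σ_{21d} = 2.3% × √21 = 10.540%.
ES multiplier = φ(z)/(1−α) = 0.058441/0.025 = 2.338.
ES = 10.540% × 2.338 = 24.643%; on $800,000: $197,144.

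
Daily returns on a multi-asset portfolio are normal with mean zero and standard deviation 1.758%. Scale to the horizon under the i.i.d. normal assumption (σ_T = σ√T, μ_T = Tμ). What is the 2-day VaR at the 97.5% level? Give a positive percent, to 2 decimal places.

At 97.5%, z = 1.960.
σ_{2d} = 1.758% × √2 = 2.486%.
VaR = 1.960 × 2.486% = 4.873%.

4.87%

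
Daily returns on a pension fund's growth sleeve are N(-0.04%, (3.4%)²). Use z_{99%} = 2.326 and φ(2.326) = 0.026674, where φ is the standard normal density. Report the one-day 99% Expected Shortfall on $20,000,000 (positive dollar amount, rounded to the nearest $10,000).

Tail multiplier: φ(z)/(1−α) = 0.026674 / 0.01 = 2.667.
ES = −(-0.04%) + 3.4% × 2.667 = 9.108%.
On $20,000,000: 0.09108 × $20,000,000 = $1,821,600.

$1,820,000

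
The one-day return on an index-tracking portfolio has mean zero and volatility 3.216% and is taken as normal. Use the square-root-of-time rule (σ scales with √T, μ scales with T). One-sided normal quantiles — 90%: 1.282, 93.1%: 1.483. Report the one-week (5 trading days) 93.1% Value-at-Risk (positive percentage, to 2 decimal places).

10.66%

σ_{5d} = 3.216% × √5 = 7.191%.
VaR = 1.483 × 7.191% = 10.664%.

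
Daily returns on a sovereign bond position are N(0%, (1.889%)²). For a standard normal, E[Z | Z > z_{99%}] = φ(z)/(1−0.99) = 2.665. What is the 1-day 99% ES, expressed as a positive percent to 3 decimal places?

5.034%

ES = 1.889% × 2.665 = 5.034%.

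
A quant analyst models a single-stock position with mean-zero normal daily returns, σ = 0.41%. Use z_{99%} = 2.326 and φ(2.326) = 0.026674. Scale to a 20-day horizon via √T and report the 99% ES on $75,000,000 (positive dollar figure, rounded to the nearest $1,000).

σ_{20d} = 0.41% × √20 = 1.834%.
ES multiplier = φ(z)/(1−α) = 0.026674/0.01 = 2.667.
ES = 1.834% × 2.667 = 4.891%; on $75,000,000: $3,668,250.

$3,668,000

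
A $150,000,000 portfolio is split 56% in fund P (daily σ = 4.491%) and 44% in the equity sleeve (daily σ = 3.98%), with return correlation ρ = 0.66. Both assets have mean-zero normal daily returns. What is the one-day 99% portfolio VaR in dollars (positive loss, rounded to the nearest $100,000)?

$13,600,000

σ_p² = 0.56²·4.491² + 0.44²·3.98² + 2·0.66·0.56·0.44·4.491·3.98 = 15.2053 (%²).
σ_p = √15.2053 = 3.899%.
At 99%, z = 2.326.
VaR = 2.326 × 3.899% = 9.069%; on $150,000,000 that is $13,603,500.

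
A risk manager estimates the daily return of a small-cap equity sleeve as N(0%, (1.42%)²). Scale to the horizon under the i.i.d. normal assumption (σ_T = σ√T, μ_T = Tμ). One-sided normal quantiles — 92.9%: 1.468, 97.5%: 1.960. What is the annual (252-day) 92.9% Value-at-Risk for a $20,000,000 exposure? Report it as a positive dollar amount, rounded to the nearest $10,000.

σ_{252d} = 1.42% × √252 = 22.542%.
VaR = 1.468 × 22.542% = 33.092%.
On $20,000,000: 0.33092 × $20,000,000 = $6,618,400.

$6,620,000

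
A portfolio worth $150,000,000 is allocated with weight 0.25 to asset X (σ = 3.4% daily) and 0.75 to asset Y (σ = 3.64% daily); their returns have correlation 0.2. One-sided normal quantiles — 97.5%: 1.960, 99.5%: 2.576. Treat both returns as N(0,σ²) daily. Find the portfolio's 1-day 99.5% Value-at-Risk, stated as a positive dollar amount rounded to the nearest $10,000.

$11,660,000

σ_p² = 0.25²·3.4² + 0.75²·3.64² + 2·0.2·0.25·0.75·3.4·3.64 = 9.1036 (%²).
σ_p = √9.1036 = 3.017%.
VaR = 2.576 × 3.017% = 7.772%; on $150,000,000 that is $11,658,000.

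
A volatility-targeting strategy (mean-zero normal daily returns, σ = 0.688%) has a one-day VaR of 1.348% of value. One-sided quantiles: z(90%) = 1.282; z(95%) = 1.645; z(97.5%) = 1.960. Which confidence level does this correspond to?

97.5%

Implied z = VaR/σ = 1.348 / 0.688 = 1.959.
This matches z(97.5%) = 1.960.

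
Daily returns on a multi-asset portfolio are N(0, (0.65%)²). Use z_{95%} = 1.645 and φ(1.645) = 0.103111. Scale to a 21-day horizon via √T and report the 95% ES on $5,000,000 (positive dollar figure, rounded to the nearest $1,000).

$307,000

σ_{21d} = 0.65% × √21 = 2.979%.
ES multiplier = φ(z)/(1−α) = 0.103111/0.05 = 2.062.
ES = 2.979% × 2.062 = 6.143%; on $5,000,000: $307,150.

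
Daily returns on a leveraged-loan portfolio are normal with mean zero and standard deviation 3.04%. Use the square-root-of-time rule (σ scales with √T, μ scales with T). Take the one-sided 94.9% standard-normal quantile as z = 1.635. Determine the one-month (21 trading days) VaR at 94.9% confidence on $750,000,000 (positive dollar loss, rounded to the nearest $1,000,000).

σ_{21d} = 3.04% × √21 = 13.931%.
VaR = 1.635 × 13.931% = 22.777%.
On $750,000,000: 0.22777 × $750,000,000 = $170,827,500.

$171,000,000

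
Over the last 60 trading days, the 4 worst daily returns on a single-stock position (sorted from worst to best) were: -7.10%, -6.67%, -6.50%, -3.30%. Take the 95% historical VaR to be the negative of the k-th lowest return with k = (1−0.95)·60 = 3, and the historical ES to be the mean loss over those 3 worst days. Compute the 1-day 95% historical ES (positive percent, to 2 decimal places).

6.76%

The 3 worst returns sum to -20.27%.
ES = −(-20.27%) / 3 = 6.7566…% ≈ 6.76%.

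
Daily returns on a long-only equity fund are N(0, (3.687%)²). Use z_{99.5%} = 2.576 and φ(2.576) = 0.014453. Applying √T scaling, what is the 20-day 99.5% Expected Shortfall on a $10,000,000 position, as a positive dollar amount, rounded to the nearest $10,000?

σ_{20d} = 3.687% × √20 = 16.489%.
ES multiplier = φ(z)/(1−α) = 0.014453/0.005 = 2.891.
ES = 16.489% × 2.891 = 47.670%; on $10,000,000: $4,767,000.

$4,770,000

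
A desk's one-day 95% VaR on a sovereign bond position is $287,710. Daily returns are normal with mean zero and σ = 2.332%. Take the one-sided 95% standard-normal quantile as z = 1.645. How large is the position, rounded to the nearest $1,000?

$7,500,000

VaR as a fraction of value: z·σ = 1.645 × 2.332% = 3.83614%.
Position = $287,710 / 0.0383614 = $7,499,987.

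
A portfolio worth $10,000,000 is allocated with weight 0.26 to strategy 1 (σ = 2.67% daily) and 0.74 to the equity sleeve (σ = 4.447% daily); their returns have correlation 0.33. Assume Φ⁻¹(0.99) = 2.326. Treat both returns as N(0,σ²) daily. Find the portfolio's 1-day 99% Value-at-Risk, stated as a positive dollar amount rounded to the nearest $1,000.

$833,000

σ_p² = 0.26²·2.67² + 0.74²·4.447² + 2·0.33·0.26·0.74·2.67·4.447 = 12.8189 (%²).
σ_p = √12.8189 = 3.580%.
VaR = 2.326 × 3.580% = 8.327%; on $10,000,000 that is $832,700.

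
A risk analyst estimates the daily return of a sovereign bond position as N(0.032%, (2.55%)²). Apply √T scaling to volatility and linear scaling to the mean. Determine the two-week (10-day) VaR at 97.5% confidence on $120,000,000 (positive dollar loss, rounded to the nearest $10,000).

$18,580,000

At 97.5%, z = 1.960.
σ_{10d} = 2.55% × √10 = 8.064%; μ_{10d} = 10 × 0.032% = 0.320%.
VaR = −(0.320%) + 1.960 × 8.064% = 15.485%.
On $120,000,000: 0.15485 × $120,000,000 = $18,582,000.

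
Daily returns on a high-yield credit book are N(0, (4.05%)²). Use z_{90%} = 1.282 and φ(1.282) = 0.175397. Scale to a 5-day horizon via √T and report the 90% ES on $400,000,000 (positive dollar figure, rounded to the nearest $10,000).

σ_{5d} = 4.05% × √5 = 9.056%.
ES multiplier = φ(z)/(1−α) = 0.175397/0.1 = 1.754.
ES = 9.056% × 1.754 = 15.884%; on $400,000,000: $63,536,000.

$63,540,000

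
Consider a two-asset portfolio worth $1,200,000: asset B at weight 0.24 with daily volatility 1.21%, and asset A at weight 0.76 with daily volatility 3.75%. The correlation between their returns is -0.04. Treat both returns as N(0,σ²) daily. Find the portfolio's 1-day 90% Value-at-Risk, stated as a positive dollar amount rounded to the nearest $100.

σ_p² = 0.24²·1.21² + 0.76²·3.75² + 2·-0.04·0.24·0.76·1.21·3.75 = 8.1406 (%²).
σ_p = √8.1406 = 2.853%.
At 90%, z = 1.282.
VaR = 1.282 × 2.853% = 3.658%; on $1,200,000 that is $43,896.

$43,900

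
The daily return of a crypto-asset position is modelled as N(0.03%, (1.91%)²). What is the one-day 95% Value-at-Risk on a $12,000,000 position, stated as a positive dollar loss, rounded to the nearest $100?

$373,400

At 95% one-sided, z = 1.645.
VaR = −μ + z·σ = −(0.03%) + 1.645 × 1.91% = 3.112%.
On $12,000,000: 0.03112 × $12,000,000 = $373,440.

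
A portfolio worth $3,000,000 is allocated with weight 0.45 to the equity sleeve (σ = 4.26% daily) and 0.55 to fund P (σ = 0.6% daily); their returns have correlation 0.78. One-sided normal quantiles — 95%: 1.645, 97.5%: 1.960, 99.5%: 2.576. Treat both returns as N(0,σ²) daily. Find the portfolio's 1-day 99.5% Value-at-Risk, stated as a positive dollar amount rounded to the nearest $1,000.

σ_p² = 0.45²·4.26² + 0.55²·0.6² + 2·0.78·0.45·0.55·4.26·0.6 = 4.7707 (%²).
σ_p = √4.7707 = 2.184%.
VaR = 2.576 × 2.184% = 5.626%; on $3,000,000 that is $168,780.

$169,000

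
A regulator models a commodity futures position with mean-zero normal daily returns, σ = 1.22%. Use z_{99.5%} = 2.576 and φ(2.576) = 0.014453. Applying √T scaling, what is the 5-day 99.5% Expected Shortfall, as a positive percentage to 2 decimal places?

7.89%

σ_{5d} = 1.22% × √5 = 2.728%.
ES multiplier = φ(z)/(1−α) = 0.014453/0.005 = 2.891.
ES = 2.728% × 2.891 = 7.887%.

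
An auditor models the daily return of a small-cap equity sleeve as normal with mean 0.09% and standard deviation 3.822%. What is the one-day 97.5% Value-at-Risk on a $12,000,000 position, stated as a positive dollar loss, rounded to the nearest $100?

$888,100

At 97.5% one-sided, z = 1.960.
VaR = −μ + z·σ = −(0.09%) + 1.960 × 3.822% = 7.401%.
On $12,000,000: 0.07401 × $12,000,000 = $888,120.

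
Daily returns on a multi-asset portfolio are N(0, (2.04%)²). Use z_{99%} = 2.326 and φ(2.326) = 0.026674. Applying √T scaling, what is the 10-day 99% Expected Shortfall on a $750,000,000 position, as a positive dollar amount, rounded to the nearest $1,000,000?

$129,000,000

σ_{10d} = 2.04% × √10 = 6.451%.
ES multiplier = φ(z)/(1−α) = 0.026674/0.01 = 2.667.
ES = 6.451% × 2.667 = 17.205%; on $750,000,000: $129,037,500.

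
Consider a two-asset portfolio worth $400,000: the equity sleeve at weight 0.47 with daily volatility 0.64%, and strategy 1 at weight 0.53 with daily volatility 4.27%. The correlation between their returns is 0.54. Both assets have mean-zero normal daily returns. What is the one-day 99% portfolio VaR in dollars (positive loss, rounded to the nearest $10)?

$22,690

σ_p² = 0.47²·0.64² + 0.53²·4.27² + 2·0.54·0.47·0.53·0.64·4.27 = 5.9473 (%²).
σ_p = √5.9473 = 2.439%.
At 99%, z = 2.326.
VaR = 2.326 × 2.439% = 5.673%; on $400,000 that is $22,692.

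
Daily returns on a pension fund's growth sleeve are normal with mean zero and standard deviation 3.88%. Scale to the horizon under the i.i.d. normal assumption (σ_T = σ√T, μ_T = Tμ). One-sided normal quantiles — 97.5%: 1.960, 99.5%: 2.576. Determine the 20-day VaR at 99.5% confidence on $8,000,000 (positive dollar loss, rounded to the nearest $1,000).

σ_{20d} = 3.88% × √20 = 17.352%.
VaR = 2.576 × 17.352% = 44.699%.
On $8,000,000: 0.44699 × $8,000,000 = $3,575,920.

$3,576,000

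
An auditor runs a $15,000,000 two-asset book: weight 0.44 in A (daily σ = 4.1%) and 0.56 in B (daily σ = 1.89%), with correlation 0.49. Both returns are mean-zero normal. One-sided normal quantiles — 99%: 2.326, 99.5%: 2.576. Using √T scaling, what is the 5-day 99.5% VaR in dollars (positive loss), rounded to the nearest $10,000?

$2,160,000

σ_p = √(0.44²·4.1² + 0.56²·1.89² + 2·0.49·0.44·0.56·4.1·1.89) = 2.499%.
σ_{5d} = 2.499% × √5 = 5.588%.
VaR = 2.576 × 5.588% = 14.395%; on $15,000,000 that is $2,159,250.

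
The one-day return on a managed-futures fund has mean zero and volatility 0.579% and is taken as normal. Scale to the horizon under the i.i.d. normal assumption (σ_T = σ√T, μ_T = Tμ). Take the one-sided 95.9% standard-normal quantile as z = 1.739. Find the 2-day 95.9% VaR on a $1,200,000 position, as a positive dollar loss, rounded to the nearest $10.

σ_{2d} = 0.579% × √2 = 0.819%.
VaR = 1.739 × 0.819% = 1.424%.
On $1,200,000: 0.01424 × $1,200,000 = $17,088.

$17,090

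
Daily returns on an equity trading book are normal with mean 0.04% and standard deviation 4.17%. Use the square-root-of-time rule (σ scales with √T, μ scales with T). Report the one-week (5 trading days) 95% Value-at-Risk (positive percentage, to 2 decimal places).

15.14%

At 95%, z = 1.645.
σ_{5d} = 4.17% × √5 = 9.324%; μ_{5d} = 5 × 0.04% = 0.200%.
VaR = −(0.200%) + 1.645 × 9.324% = 15.138%.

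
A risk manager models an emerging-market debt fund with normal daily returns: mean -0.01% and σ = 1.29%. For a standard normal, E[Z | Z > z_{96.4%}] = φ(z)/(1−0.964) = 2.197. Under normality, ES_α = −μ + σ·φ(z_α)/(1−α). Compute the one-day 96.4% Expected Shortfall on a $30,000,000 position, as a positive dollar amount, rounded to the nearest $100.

$853,200

ES = −(-0.01%) + 1.29% × 2.197 = 2.844%.
On $30,000,000: 0.02844 × $30,000,000 = $853,200.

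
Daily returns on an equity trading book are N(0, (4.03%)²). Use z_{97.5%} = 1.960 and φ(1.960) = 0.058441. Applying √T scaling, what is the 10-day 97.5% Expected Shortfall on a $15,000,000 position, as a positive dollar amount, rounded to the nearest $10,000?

σ_{10d} = 4.03% × √10 = 12.744%.
ES multiplier = φ(z)/(1−α) = 0.058441/0.025 = 2.338.
ES = 12.744% × 2.338 = 29.795%; on $15,000,000: $4,469,250.

$4,470,000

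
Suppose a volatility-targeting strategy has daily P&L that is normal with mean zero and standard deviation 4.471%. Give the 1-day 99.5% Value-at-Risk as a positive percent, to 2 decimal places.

At 99.5% one-sided, z = 2.576.
VaR = z·σ = 2.576 × 4.471% = 11.517%.

11.52%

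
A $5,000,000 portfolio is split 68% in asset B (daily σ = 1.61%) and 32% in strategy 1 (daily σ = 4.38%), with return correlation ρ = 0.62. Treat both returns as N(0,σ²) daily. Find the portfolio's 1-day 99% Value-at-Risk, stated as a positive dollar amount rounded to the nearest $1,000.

σ_p² = 0.68²·1.61² + 0.32²·4.38² + 2·0.62·0.68·0.32·1.61·4.38 = 5.0658 (%²).
σ_p = √5.0658 = 2.251%.
At 99%, z = 2.326.
VaR = 2.326 × 2.251% = 5.236%; on $5,000,000 that is $261,800.

$262,000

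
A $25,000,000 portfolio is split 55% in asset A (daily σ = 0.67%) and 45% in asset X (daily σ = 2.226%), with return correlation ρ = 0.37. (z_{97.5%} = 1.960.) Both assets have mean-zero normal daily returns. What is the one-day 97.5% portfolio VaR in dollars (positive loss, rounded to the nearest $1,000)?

$582,000

σ_p² = 0.55²·0.67² + 0.45²·2.226² + 2·0.37·0.55·0.45·0.67·2.226 = 1.4123 (%²).
σ_p = √1.4123 = 1.188%.
VaR = 1.960 × 1.188% = 2.328%; on $25,000,000 that is $582,000.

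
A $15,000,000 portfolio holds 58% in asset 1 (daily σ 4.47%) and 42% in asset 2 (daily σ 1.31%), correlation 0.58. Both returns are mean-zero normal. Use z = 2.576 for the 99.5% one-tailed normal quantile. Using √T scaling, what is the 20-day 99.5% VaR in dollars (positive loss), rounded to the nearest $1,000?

σ_p = √(0.58²·4.47² + 0.42²·1.31² + 2·0.58·0.58·0.42·4.47·1.31) = 2.946%.
σ_{20d} = 2.946% × √20 = 13.175%.
VaR = 2.576 × 13.175% = 33.939%; on $15,000,000 that is $5,090,850.

$5,091,000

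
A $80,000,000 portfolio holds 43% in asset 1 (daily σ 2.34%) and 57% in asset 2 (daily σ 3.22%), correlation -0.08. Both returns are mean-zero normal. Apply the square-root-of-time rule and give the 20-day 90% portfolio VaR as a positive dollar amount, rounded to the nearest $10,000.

σ_p = √(0.43²·2.34² + 0.57²·3.22² + 2·-0.08·0.43·0.57·2.34·3.22) = 2.021%.
σ_{20d} = 2.021% × √20 = 9.038%.
z(90%) = 1.282.
VaR = 1.282 × 9.038% = 11.587%; on $80,000,000 that is $9,269,600.

$9,270,000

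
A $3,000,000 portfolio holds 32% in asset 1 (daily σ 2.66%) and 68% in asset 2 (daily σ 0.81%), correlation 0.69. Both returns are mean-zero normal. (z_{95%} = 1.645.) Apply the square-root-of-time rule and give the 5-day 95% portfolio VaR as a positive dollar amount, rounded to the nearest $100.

σ_p = √(0.32²·2.66² + 0.68²·0.81² + 2·0.69·0.32·0.68·2.66·0.81) = 1.294%.
σ_{5d} = 1.294% × √5 = 2.893%.
VaR = 1.645 × 2.893% = 4.759%; on $3,000,000 that is $142,770.

$142,800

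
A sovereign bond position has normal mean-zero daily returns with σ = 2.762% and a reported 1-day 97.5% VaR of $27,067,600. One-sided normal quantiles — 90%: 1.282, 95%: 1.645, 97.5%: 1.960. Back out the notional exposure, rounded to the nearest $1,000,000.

VaR as a fraction of value: z·σ = 1.960 × 2.762% = 5.41352%.
Position = $27,067,600 / 0.0541352 = $500,000,000.

$500,000,000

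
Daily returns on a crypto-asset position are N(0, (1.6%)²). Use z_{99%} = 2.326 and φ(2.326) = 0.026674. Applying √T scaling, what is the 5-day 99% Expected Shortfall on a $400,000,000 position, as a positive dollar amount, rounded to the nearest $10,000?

σ_{5d} = 1.6% × √5 = 3.578%.
ES multiplier = φ(z)/(1−α) = 0.026674/0.01 = 2.667.
ES = 3.578% × 2.667 = 9.543%; on $400,000,000: $38,172,000.

$38,170,000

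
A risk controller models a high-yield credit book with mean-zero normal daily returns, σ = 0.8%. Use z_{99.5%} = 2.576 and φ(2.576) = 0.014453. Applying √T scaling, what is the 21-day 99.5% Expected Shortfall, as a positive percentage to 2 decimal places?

10.60%

σ_{21d} = 0.8% × √21 = 3.666%.
ES multiplier = φ(z)/(1−α) = 0.014453/0.005 = 2.891.
ES = 3.666% × 2.891 = 10.598%.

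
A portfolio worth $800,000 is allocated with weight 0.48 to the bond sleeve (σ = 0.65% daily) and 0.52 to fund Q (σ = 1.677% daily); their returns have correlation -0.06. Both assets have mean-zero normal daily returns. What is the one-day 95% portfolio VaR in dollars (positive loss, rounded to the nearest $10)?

$11,950

σ_p² = 0.48²·0.65² + 0.52²·1.677² + 2·-0.06·0.48·0.52·0.65·1.677 = 0.8251 (%²).
σ_p = √0.8251 = 0.908%.
At 95%, z = 1.645.
VaR = 1.645 × 0.908% = 1.494%; on $800,000 that is $11,952.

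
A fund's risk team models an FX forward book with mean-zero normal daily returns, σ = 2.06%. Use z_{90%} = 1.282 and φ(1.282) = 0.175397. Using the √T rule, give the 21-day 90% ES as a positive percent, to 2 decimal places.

16.56%

σ_{21d} = 2.06% × √21 = 9.440%.
ES multiplier = φ(z)/(1−α) = 0.175397/0.1 = 1.754.
ES = 9.440% × 1.754 = 16.558%.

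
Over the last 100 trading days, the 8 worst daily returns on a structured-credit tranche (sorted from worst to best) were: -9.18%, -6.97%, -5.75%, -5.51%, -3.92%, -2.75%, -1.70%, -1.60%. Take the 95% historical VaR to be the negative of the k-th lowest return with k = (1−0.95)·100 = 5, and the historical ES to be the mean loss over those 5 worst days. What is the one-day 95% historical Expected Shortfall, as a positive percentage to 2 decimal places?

6.27%

The 5 worst returns sum to -31.33%.
ES = −(-31.33%) / 5 = 6.266% ≈ 6.27%.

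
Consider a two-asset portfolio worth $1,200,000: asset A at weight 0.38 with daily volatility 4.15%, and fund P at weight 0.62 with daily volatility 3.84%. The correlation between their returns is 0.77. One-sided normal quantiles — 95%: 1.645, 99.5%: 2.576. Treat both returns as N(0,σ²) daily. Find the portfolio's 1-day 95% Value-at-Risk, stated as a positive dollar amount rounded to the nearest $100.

$73,700

σ_p² = 0.38²·4.15² + 0.62²·3.84² + 2·0.77·0.38·0.62·4.15·3.84 = 13.9371 (%²).
σ_p = √13.9371 = 3.733%.
VaR = 1.645 × 3.733% = 6.141%; on $1,200,000 that is $73,692.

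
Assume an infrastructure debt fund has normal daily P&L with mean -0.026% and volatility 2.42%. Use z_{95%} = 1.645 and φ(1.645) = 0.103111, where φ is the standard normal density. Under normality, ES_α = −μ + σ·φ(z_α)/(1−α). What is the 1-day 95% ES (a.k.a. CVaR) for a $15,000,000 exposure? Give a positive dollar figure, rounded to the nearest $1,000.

$752,000

Tail multiplier: φ(z)/(1−α) = 0.103111 / 0.05 = 2.062.
ES = −(-0.026%) + 2.42% × 2.062 = 5.016%.
On $15,000,000: 0.05016 × $15,000,000 = $752,400.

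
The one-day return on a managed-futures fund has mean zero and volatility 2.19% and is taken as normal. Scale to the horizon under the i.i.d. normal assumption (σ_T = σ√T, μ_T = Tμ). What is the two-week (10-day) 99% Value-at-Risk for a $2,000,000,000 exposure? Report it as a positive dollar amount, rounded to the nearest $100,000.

$322,200,000

At 99%, z = 2.326.
σ_{10d} = 2.19% × √10 = 6.925%.
VaR = 2.326 × 6.925% = 16.108%.
On $2,000,000,000: 0.16108 × $2,000,000,000 = $322,160,000.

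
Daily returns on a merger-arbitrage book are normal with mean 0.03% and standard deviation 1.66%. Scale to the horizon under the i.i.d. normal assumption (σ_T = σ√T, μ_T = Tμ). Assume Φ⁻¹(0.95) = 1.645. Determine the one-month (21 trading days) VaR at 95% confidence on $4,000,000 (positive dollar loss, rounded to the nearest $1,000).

σ_{21d} = 1.66% × √21 = 7.607%; μ_{21d} = 21 × 0.03% = 0.630%.
VaR = −(0.630%) + 1.645 × 7.607% = 11.884%.
On $4,000,000: 0.11884 × $4,000,000 = $475,360.

$475,000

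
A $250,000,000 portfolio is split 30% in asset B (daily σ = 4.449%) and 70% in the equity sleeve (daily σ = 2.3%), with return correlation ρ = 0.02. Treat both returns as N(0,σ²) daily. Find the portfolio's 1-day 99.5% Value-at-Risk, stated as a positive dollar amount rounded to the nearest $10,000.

σ_p² = 0.3²·4.449² + 0.7²·2.3² + 2·0.02·0.3·0.7·4.449·2.3 = 4.4595 (%²).
σ_p = √4.4595 = 2.112%.
At 99.5%, z = 2.576.
VaR = 2.576 × 2.112% = 5.441%; on $250,000,000 that is $13,602,500.

$13,600,000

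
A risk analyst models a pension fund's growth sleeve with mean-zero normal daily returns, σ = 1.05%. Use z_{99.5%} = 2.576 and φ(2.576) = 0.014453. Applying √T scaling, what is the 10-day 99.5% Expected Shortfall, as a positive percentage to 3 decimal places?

σ_{10d} = 1.05% × √10 = 3.320%.
ES multiplier = φ(z)/(1−α) = 0.014453/0.005 = 2.891.
ES = 3.320% × 2.891 = 9.598%.

9.598%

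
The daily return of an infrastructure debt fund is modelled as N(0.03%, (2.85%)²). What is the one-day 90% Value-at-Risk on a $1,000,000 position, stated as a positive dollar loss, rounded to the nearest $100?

$36,200

At 90% one-sided, z = 1.282.
VaR = −μ + z·σ = −(0.03%) + 1.282 × 2.85% = 3.624%.
On $1,000,000: 0.03624 × $1,000,000 = $36,240.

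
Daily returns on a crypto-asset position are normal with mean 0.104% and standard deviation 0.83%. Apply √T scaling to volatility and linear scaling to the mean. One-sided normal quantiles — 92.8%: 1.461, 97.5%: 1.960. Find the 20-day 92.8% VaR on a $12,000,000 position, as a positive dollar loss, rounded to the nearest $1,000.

$401,000

σ_{20d} = 0.83% × √20 = 3.712%; μ_{20d} = 20 × 0.104% = 2.080%.
VaR = −(2.080%) + 1.461 × 3.712% = 3.343%.
On $12,000,000: 0.03343 × $12,000,000 = $401,160.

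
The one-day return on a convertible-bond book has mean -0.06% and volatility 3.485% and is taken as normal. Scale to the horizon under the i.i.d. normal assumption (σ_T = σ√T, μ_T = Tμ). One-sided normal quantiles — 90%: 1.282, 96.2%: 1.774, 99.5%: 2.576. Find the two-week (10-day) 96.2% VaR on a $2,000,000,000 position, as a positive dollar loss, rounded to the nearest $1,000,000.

σ_{10d} = 3.485% × √10 = 11.021%; μ_{10d} = 10 × -0.06% = -0.600%.
VaR = −(-0.600%) + 1.774 × 11.021% = 20.151%.
On $2,000,000,000: 0.20151 × $2,000,000,000 = $403,020,000.

$403,000,000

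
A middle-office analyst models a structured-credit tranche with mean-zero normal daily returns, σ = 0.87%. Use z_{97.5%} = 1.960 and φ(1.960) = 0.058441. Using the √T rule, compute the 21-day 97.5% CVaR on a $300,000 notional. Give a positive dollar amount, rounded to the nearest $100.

$28,000

σ_{21d} = 0.87% × √21 = 3.987%.
ES multiplier = φ(z)/(1−α) = 0.058441/0.025 = 2.338.
ES = 3.987% × 2.338 = 9.322%; on $300,000: $27,966.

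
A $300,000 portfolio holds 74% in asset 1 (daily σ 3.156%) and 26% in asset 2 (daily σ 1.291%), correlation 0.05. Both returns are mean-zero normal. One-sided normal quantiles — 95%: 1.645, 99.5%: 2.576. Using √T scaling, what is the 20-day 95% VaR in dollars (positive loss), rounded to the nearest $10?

$52,440

σ_p = √(0.74²·3.156² + 0.26²·1.291² + 2·0.05·0.74·0.26·3.156·1.291) = 2.376%.
σ_{20d} = 2.376% × √20 = 10.626%.
VaR = 1.645 × 10.626% = 17.480%; on $300,000 that is $52,440.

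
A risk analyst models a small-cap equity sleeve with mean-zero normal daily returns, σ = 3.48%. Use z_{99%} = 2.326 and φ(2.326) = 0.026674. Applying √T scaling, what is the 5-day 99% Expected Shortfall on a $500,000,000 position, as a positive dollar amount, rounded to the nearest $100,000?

σ_{5d} = 3.48% × √5 = 7.782%.
ES multiplier = φ(z)/(1−α) = 0.026674/0.01 = 2.667.
ES = 7.782% × 2.667 = 20.755%; on $500,000,000: $103,775,000.

$103,800,000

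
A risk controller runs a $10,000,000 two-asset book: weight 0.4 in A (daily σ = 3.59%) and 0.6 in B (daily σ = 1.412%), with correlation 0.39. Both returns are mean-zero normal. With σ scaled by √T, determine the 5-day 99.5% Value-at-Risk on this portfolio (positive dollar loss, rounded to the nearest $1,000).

$1,112,000

σ_p = √(0.4²·3.59² + 0.6²·1.412² + 2·0.39·0.4·0.6·3.59·1.412) = 1.931%.
σ_{5d} = 1.931% × √5 = 4.318%.
z(99.5%) = 2.576.
VaR = 2.576 × 4.318% = 11.123%; on $10,000,000 that is $1,112,300.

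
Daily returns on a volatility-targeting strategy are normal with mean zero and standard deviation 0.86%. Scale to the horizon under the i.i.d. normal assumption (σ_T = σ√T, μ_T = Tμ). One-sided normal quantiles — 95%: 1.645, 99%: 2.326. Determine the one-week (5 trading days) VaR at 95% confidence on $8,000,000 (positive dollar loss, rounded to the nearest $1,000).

σ_{5d} = 0.86% × √5 = 1.923%.
VaR = 1.645 × 1.923% = 3.163%.
On $8,000,000: 0.03163 × $8,000,000 = $253,040.

$253,000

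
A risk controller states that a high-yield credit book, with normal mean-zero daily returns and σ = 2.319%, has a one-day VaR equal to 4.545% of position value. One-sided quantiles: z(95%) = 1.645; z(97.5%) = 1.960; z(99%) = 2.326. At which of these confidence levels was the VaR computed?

Implied z = VaR/σ = 4.545 / 2.319 = 1.960.
This matches z(97.5%) = 1.960.

97.5%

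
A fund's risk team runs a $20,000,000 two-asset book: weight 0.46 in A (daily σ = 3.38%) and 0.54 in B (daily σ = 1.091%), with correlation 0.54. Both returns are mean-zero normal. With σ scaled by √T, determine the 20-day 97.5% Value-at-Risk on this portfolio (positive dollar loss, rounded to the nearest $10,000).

$3,400,000

σ_p = √(0.46²·3.38² + 0.54²·1.091² + 2·0.54·0.46·0.54·3.38·1.091) = 1.937%.
σ_{20d} = 1.937% × √20 = 8.663%.
z(97.5%) = 1.960.
VaR = 1.960 × 8.663% = 16.979%; on $20,000,000 that is $3,395,800.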